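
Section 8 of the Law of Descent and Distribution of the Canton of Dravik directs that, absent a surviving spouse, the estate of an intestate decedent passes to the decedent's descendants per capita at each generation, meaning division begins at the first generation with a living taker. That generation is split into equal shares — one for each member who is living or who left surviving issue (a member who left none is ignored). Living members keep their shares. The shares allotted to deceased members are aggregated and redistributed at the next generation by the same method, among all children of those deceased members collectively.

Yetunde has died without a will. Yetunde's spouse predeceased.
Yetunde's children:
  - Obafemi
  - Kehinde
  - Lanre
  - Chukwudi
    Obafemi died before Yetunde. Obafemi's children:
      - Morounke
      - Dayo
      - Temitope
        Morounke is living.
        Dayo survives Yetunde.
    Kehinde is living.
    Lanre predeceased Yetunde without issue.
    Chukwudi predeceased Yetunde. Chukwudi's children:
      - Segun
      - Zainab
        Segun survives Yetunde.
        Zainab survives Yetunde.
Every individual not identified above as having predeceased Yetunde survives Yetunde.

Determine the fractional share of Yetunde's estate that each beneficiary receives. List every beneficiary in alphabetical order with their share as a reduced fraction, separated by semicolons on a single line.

Dayo 2/15; Kehinde 1/3; Morounke 2/15; Segun 2/15; Temitope 2/15; Zainab 2/15

There is no surviving spouse, so the entire estate passes to Yetunde's descendants per capita at each generation.
At generation 1 (Obafemi, Kehinde, Chukwudi) there are 3 shares of (1)/3 = 1/3 each.
Living: Kehinde — each takes 1/3.
Deceased: Obafemi and Chukwudi. Their combined 2/3 is pooled and carried to generation 2.
At generation 2 (Morounke, Dayo, Temitope, Segun, Zainab) there are 5 shares of (2/3)/5 = 2/15 each.
Living: Morounke, Dayo, Temitope, Segun, and Zainab — each takes 2/15.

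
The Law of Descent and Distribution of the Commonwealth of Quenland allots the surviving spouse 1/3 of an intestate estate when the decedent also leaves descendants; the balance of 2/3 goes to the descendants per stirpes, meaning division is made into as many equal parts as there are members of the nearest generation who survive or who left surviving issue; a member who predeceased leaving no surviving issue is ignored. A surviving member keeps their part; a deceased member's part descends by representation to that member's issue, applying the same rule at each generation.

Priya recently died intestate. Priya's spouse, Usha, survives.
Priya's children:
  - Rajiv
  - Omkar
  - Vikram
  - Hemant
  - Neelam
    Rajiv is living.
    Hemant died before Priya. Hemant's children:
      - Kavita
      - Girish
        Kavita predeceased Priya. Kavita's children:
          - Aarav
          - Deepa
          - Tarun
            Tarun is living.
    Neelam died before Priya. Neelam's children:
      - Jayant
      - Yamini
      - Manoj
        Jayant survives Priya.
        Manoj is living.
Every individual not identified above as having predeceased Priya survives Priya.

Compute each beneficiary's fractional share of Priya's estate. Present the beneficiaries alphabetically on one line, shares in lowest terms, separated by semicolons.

Aarav 1/45; Deepa 1/45; Girish 1/15; Jayant 2/45; Manoj 2/45; Omkar 2/15; Rajiv 2/15; Tarun 1/45; Usha 1/3; Vikram 2/15; Yamini 2/45

Usha, as surviving spouse, takes 1/3.
The remaining 2/3 passes to Priya's descendants per stirpes.
The 2/3 is divided into 5 equal shares of 2/15 among Rajiv, Omkar, Vikram, Hemant, Neelam.
Rajiv is living and takes 2/15.
Omkar is living and takes 2/15.
Vikram is living and takes 2/15.
Hemant predeceased; the 2/15 allotted to Hemant's branch passes to Hemant's issue by representation.
The 2/15 is divided into 2 equal shares of 1/15 among Kavita, Girish.
Kavita predeceased; the 1/15 allotted to Kavita's branch passes to Kavita's issue by representation.
The 1/15 is divided into 3 equal shares of 1/45 among Aarav, Deepa, Tarun.
Aarav is living and takes 1/45.
Deepa is living and takes 1/45.
Tarun is living and takes 1/45.
Girish is living and takes 1/15.
Neelam predeceased; the 2/15 allotted to Neelam's branch passes to Neelam's issue by representation.
The 2/15 is divided into 3 equal shares of 2/45 among Jayant, Yamini, Manoj.
Jayant is living and takes 2/45.
Yamini is living and takes 2/45.
Manoj is living and takes 2/45.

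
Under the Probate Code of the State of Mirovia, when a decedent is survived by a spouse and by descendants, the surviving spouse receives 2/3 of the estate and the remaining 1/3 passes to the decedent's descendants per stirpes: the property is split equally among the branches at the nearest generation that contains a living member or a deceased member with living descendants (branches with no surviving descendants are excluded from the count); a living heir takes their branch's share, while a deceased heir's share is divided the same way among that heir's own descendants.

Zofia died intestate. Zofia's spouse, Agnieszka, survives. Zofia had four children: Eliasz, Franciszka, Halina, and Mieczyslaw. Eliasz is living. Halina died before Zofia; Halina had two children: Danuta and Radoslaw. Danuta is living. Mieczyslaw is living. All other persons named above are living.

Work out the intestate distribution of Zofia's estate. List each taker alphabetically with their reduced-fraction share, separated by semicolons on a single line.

Agnieszka 2/3; Danuta 1/24; Eliasz 1/12; Franciszka 1/12; Mieczyslaw 1/12; Radoslaw 1/24

Agnieszka, as surviving spouse, takes 2/3.
The remaining 1/3 passes to Zofia's descendants per stirpes.
The 1/3 is divided into 4 equal shares of 1/12 among Eliasz, Franciszka, Halina, Mieczyslaw.
Eliasz is living and takes 1/12.
Franciszka is living and takes 1/12.
Halina predeceased; the 1/12 allotted to Halina's branch passes to Halina's issue by representation.
The 1/12 is divided into 2 equal shares of 1/24 among Danuta, Radoslaw.
Danuta is living and takes 1/24.
Radoslaw is living and takes 1/24.
Mieczyslaw is living and takes 1/12.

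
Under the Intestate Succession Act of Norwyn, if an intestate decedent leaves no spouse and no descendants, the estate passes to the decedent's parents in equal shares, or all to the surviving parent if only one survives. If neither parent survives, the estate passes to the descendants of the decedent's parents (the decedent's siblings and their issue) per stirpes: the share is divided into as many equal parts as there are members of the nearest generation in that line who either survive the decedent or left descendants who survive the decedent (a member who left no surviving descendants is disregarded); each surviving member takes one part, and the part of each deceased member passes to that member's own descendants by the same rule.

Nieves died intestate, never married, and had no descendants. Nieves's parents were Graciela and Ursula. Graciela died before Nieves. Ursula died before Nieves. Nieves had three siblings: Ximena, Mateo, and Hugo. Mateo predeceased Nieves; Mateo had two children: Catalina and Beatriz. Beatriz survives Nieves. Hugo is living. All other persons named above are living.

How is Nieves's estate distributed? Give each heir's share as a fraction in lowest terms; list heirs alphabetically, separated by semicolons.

Beatriz 1/6; Catalina 1/6; Hugo 1/3; Ximena 1/3

Neither parent survives and there are no descendants, so the estate passes to Nieves's siblings and their issue per stirpes.
The estate is divided into 3 equal shares of 1/3 among Ximena, Mateo, Hugo.
Ximena is living and takes 1/3.
Mateo predeceased; the 1/3 allotted to Mateo's branch passes to Mateo's issue by representation.
The 1/3 is divided into 2 equal shares of 1/6 among Catalina, Beatriz.
Catalina is living and takes 1/6.
Beatriz is living and takes 1/6.
Hugo is living and takes 1/3.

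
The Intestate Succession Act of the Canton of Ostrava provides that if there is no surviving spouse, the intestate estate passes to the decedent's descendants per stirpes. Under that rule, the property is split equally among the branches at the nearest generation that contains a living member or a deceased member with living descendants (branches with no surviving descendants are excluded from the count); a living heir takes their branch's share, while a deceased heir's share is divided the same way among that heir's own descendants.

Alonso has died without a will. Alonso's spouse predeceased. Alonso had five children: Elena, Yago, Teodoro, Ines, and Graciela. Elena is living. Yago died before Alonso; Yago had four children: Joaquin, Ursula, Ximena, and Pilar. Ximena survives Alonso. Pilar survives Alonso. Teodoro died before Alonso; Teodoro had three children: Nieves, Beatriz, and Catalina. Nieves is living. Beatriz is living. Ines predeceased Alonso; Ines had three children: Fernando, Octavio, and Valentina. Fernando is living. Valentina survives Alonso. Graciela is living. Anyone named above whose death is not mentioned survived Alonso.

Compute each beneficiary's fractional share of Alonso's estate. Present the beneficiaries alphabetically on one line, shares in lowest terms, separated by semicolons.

There is no surviving spouse, so the entire estate passes to Alonso's descendants per stirpes.
The estate is divided into 5 equal shares of 1/5 among Elena, Yago, Teodoro, Ines, Graciela.
Elena is living and takes 1/5.
Yago predeceased; the 1/5 allotted to Yago's branch passes to Yago's issue by representation.
The 1/5 is divided into 4 equal shares of 1/20 among Joaquin, Ursula, Ximena, Pilar.
Joaquin is living and takes 1/20.
Ursula is living and takes 1/20.
Ximena is living and takes 1/20.
Pilar is living and takes 1/20.
Teodoro predeceased; the 1/5 allotted to Teodoro's branch passes to Teodoro's issue by representation.
The 1/5 is divided into 3 equal shares of 1/15 among Nieves, Beatriz, Catalina.
Nieves is living and takes 1/15.
Beatriz is living and takes 1/15.
Catalina is living and takes 1/15.
Ines predeceased; the 1/5 allotted to Ines's branch passes to Ines's issue by representation.
The 1/5 is divided into 3 equal shares of 1/15 among Fernando, Octavio, Valentina.
Fernando is living and takes 1/15.
Octavio is living and takes 1/15.
Valentina is living and takes 1/15.
Graciela is living and takes 1/5.

Beatriz 1/15; Catalina 1/15; Elena 1/5; Fernando 1/15; Graciela 1/5; Joaquin 1/20; Nieves 1/15; Octavio 1/15; Pilar 1/20; Ursula 1/20; Valentina 1/15; Ximena 1/20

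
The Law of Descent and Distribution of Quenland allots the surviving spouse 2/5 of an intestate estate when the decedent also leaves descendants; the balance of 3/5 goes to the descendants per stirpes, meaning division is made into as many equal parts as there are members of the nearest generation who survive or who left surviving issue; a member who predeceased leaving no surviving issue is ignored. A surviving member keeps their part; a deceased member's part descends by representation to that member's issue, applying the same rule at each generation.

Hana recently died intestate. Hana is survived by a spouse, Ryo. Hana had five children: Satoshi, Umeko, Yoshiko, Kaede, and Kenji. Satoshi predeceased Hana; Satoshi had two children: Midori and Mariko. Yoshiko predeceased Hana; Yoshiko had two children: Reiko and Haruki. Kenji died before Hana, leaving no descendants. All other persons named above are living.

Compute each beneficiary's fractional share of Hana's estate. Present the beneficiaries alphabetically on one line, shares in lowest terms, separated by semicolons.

Haruki 3/40; Kaede 3/20; Mariko 3/40; Midori 3/40; Reiko 3/40; Ryo 2/5; Umeko 3/20

Ryo, as surviving spouse, takes 2/5.
The remaining 3/5 passes to Hana's descendants per stirpes.
Kenji left no surviving issue, so that branch lapses and is disregarded.
The 3/5 is divided into 4 equal shares of 3/20 among Satoshi, Umeko, Yoshiko, Kaede.
Satoshi predeceased; the 3/20 allotted to Satoshi's branch passes to Satoshi's issue by representation.
The 3/20 is divided into 2 equal shares of 3/40 among Midori, Mariko.
Midori is living and takes 3/40.
Mariko is living and takes 3/40.
Umeko is living and takes 3/20.
Yoshiko predeceased; the 3/20 allotted to Yoshiko's branch passes to Yoshiko's issue by representation.
The 3/20 is divided into 2 equal shares of 3/40 among Reiko, Haruki.
Reiko is living and takes 3/40.
Haruki is living and takes 3/40.
Kaede is living and takes 3/20.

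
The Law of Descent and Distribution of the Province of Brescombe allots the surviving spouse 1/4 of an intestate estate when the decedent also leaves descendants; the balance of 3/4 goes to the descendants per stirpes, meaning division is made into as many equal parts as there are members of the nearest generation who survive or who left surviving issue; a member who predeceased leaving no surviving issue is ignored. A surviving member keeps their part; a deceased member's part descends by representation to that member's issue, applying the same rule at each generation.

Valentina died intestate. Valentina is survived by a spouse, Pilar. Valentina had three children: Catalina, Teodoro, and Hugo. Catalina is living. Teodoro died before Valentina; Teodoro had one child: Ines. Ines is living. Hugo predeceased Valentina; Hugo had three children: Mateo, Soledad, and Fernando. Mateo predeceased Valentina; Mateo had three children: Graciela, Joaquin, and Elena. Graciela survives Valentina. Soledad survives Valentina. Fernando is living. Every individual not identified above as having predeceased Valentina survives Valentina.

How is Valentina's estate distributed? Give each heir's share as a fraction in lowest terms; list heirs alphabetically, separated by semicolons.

Catalina 1/4; Elena 1/36; Fernando 1/12; Graciela 1/36; Ines 1/4; Joaquin 1/36; Pilar 1/4; Soledad 1/12

Pilar, as surviving spouse, takes 1/4.
The remaining 3/4 passes to Valentina's descendants per stirpes.
The 3/4 is divided into 3 equal shares of 1/4 among Catalina, Teodoro, Hugo.
Catalina is living and takes 1/4.
Teodoro predeceased; the 1/4 allotted to Teodoro's branch passes to Teodoro's issue by representation.
Ines is the sole taker at this level and receives the full 1/4.
Hugo predeceased; the 1/4 allotted to Hugo's branch passes to Hugo's issue by representation.
The 1/4 is divided into 3 equal shares of 1/12 among Mateo, Soledad, Fernando.
Mateo predeceased; the 1/12 allotted to Mateo's branch passes to Mateo's issue by representation.
The 1/12 is divided into 3 equal shares of 1/36 among Graciela, Joaquin, Elena.
Graciela is living and takes 1/36.
Joaquin is living and takes 1/36.
Elena is living and takes 1/36.
Soledad is living and takes 1/12.
Fernando is living and takes 1/12.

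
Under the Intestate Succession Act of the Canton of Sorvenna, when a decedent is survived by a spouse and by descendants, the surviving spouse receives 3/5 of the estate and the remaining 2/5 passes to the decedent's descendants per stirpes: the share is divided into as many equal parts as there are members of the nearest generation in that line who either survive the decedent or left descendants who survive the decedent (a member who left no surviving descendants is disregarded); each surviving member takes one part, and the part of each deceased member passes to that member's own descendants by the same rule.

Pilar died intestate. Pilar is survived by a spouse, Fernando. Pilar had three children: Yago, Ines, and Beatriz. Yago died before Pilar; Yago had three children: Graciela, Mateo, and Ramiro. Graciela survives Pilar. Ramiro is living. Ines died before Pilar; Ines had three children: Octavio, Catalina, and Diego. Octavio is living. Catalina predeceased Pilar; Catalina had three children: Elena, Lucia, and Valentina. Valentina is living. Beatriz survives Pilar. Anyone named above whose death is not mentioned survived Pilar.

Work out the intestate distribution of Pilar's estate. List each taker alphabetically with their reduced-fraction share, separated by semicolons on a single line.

Fernando, as surviving spouse, takes 3/5.
The remaining 2/5 passes to Pilar's descendants per stirpes.
The 2/5 is divided into 3 equal shares of 2/15 among Yago, Ines, Beatriz.
Yago predeceased; the 2/15 allotted to Yago's branch passes to Yago's issue by representation.
The 2/15 is divided into 3 equal shares of 2/45 among Graciela, Mateo, Ramiro.
Graciela is living and takes 2/45.
Mateo is living and takes 2/45.
Ramiro is living and takes 2/45.
Ines predeceased; the 2/15 allotted to Ines's branch passes to Ines's issue by representation.
The 2/15 is divided into 3 equal shares of 2/45 among Octavio, Catalina, Diego.
Octavio is living and takes 2/45.
Catalina predeceased; the 2/45 allotted to Catalina's branch passes to Catalina's issue by representation.
The 2/45 is divided into 3 equal shares of 2/135 among Elena, Lucia, Valentina.
Elena is living and takes 2/135.
Lucia is living and takes 2/135.
Valentina is living and takes 2/135.
Diego is living and takes 2/45.
Beatriz is living and takes 2/15.

Beatriz 2/15; Diego 2/45; Elena 2/135; Fernando 3/5; Graciela 2/45; Lucia 2/135; Mateo 2/45; Octavio 2/45; Ramiro 2/45; Valentina 2/135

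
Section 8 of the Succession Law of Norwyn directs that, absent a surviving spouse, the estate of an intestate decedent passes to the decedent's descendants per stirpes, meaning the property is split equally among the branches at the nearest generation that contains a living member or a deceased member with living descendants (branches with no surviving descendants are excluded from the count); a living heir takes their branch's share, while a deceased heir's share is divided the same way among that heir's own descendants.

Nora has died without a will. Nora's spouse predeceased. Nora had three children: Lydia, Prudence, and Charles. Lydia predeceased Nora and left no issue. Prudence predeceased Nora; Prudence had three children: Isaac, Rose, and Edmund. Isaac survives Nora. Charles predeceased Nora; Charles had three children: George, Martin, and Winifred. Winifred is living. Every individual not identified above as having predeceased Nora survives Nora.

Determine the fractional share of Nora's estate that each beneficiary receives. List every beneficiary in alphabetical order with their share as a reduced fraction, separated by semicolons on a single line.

There is no surviving spouse, so the entire estate passes to Nora's descendants per stirpes.
Lydia left no surviving issue, so that branch lapses and is disregarded.
The estate is divided into 2 equal shares of 1/2 among Prudence, Charles.
Prudence predeceased; the 1/2 allotted to Prudence's branch passes to Prudence's issue by representation.
The 1/2 is divided into 3 equal shares of 1/6 among Isaac, Rose, Edmund.
Isaac is living and takes 1/6.
Rose is living and takes 1/6.
Edmund is living and takes 1/6.
Charles predeceased; the 1/2 allotted to Charles's branch passes to Charles's issue by representation.
The 1/2 is divided into 3 equal shares of 1/6 among George, Martin, Winifred.
George is living and takes 1/6.
Martin is living and takes 1/6.
Winifred is living and takes 1/6.

Edmund 1/6; George 1/6; Isaac 1/6; Martin 1/6; Rose 1/6; Winifred 1/6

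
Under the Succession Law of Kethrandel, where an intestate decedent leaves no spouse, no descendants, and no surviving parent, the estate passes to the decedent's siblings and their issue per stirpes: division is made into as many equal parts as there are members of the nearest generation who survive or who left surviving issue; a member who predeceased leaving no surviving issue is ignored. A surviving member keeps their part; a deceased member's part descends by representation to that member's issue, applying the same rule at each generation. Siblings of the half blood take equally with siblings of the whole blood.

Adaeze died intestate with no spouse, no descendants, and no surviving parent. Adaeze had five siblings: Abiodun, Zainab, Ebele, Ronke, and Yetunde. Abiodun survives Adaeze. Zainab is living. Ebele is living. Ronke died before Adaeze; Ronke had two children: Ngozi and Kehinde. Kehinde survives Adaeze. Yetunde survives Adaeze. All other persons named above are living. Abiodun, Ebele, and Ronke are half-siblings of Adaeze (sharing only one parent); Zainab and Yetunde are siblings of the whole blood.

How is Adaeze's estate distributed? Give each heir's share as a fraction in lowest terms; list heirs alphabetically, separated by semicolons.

No spouse, descendants, or parent survives, so the estate passes to Adaeze's siblings per stirpes.
Half-blood and whole-blood siblings take equally under the stated rule.
The estate is divided into 5 equal shares of 1/5 among Abiodun, Zainab, Ebele, Ronke, Yetunde.
Abiodun is living and takes 1/5.
Zainab is living and takes 1/5.
Ebele is living and takes 1/5.
Ronke predeceased; the 1/5 allotted to Ronke's branch passes to Ronke's issue by representation.
The 1/5 is divided into 2 equal shares of 1/10 among Ngozi, Kehinde.
Ngozi is living and takes 1/10.
Kehinde is living and takes 1/10.
Yetunde is living and takes 1/5.

Abiodun 1/5; Ebele 1/5; Kehinde 1/10; Ngozi 1/10; Yetunde 1/5; Zainab 1/5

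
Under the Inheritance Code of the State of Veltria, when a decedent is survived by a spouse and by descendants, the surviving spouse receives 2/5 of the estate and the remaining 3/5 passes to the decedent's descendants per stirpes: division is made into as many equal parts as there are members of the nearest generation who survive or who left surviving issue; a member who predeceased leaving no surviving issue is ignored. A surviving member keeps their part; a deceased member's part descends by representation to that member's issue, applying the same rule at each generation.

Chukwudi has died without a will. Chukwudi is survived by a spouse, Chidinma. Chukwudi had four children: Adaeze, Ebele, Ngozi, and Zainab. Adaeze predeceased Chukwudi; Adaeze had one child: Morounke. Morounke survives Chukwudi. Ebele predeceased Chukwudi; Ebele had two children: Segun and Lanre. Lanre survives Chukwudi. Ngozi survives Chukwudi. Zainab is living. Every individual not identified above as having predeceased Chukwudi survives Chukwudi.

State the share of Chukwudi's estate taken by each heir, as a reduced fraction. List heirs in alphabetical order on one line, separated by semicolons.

Chidinma 2/5; Lanre 3/40; Morounke 3/20; Ngozi 3/20; Segun 3/40; Zainab 3/20

Chidinma, as surviving spouse, takes 2/5.
The remaining 3/5 passes to Chukwudi's descendants per stirpes.
The 3/5 is divided into 4 equal shares of 3/20 among Adaeze, Ebele, Ngozi, Zainab.
Adaeze predeceased; the 3/20 allotted to Adaeze's branch passes to Adaeze's issue by representation.
Morounke is the sole taker at this level and receives the full 3/20.
Ebele predeceased; the 3/20 allotted to Ebele's branch passes to Ebele's issue by representation.
The 3/20 is divided into 2 equal shares of 3/40 among Segun, Lanre.
Segun is living and takes 3/40.
Lanre is living and takes 3/40.
Ngozi is living and takes 3/20.
Zainab is living and takes 3/20.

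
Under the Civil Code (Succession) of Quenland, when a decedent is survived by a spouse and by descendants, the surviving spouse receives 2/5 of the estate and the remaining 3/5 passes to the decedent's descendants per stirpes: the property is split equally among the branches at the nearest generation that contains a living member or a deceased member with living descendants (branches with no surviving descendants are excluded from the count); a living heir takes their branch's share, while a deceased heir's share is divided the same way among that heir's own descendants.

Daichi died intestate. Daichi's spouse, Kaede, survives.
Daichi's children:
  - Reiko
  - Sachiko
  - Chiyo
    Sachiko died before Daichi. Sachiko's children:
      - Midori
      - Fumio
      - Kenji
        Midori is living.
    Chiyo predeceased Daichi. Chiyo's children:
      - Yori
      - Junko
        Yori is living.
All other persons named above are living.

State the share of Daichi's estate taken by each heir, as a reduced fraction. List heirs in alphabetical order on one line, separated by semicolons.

Kaede, as surviving spouse, takes 2/5.
The remaining 3/5 passes to Daichi's descendants per stirpes.
The 3/5 is divided into 3 equal shares of 1/5 among Reiko, Sachiko, Chiyo.
Reiko is living and takes 1/5.
Sachiko predeceased; the 1/5 allotted to Sachiko's branch passes to Sachiko's issue by representation.
The 1/5 is divided into 3 equal shares of 1/15 among Midori, Fumio, Kenji.
Midori is living and takes 1/15.
Fumio is living and takes 1/15.
Kenji is living and takes 1/15.
Chiyo predeceased; the 1/5 allotted to Chiyo's branch passes to Chiyo's issue by representation.
The 1/5 is divided into 2 equal shares of 1/10 among Yori, Junko.
Yori is living and takes 1/10.
Junko is living and takes 1/10.

Fumio 1/15; Junko 1/10; Kaede 2/5; Kenji 1/15; Midori 1/15; Reiko 1/5; Yori 1/10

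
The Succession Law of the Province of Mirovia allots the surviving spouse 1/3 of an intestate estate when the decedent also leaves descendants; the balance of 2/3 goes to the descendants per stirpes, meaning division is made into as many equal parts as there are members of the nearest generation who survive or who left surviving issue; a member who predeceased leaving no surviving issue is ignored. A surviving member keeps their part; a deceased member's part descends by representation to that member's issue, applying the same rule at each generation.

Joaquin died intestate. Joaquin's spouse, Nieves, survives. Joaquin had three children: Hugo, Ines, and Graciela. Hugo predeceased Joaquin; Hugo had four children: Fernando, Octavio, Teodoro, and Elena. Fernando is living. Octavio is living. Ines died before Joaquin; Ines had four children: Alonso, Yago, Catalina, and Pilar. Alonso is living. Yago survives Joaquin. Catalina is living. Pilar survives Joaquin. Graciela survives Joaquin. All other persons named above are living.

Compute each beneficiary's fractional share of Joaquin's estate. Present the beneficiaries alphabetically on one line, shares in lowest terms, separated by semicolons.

Alonso 1/18; Catalina 1/18; Elena 1/18; Fernando 1/18; Graciela 2/9; Nieves 1/3; Octavio 1/18; Pilar 1/18; Teodoro 1/18; Yago 1/18

Nieves, as surviving spouse, takes 1/3.
The remaining 2/3 passes to Joaquin's descendants per stirpes.
The 2/3 is divided into 3 equal shares of 2/9 among Hugo, Ines, Graciela.
Hugo predeceased; the 2/9 allotted to Hugo's branch passes to Hugo's issue by representation.
The 2/9 is divided into 4 equal shares of 1/18 among Fernando, Octavio, Teodoro, Elena.
Fernando is living and takes 1/18.
Octavio is living and takes 1/18.
Teodoro is living and takes 1/18.
Elena is living and takes 1/18.
Ines predeceased; the 2/9 allotted to Ines's branch passes to Ines's issue by representation.
The 2/9 is divided into 4 equal shares of 1/18 among Alonso, Yago, Catalina, Pilar.
Alonso is living and takes 1/18.
Yago is living and takes 1/18.
Catalina is living and takes 1/18.
Pilar is living and takes 1/18.
Graciela is living and takes 2/9.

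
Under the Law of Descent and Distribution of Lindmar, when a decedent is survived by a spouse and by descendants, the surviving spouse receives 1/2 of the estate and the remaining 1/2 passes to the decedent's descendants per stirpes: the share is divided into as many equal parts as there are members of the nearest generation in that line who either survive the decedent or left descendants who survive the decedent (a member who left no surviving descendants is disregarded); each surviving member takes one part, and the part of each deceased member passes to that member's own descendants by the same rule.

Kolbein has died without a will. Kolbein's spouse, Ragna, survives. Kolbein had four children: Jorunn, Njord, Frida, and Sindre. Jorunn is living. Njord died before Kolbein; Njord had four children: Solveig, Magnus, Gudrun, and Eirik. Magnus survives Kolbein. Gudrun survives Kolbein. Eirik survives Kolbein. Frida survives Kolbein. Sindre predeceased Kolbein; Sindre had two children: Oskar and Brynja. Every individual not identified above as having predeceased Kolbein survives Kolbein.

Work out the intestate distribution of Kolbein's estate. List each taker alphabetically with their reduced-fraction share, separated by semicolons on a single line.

Brynja 1/16; Eirik 1/32; Frida 1/8; Gudrun 1/32; Jorunn 1/8; Magnus 1/32; Oskar 1/16; Ragna 1/2; Solveig 1/32

Ragna, as surviving spouse, takes 1/2.
The remaining 1/2 passes to Kolbein's descendants per stirpes.
The 1/2 is divided into 4 equal shares of 1/8 among Jorunn, Njord, Frida, Sindre.
Jorunn is living and takes 1/8.
Njord predeceased; the 1/8 allotted to Njord's branch passes to Njord's issue by representation.
The 1/8 is divided into 4 equal shares of 1/32 among Solveig, Magnus, Gudrun, Eirik.
Solveig is living and takes 1/32.
Magnus is living and takes 1/32.
Gudrun is living and takes 1/32.
Eirik is living and takes 1/32.
Frida is living and takes 1/8.
Sindre predeceased; the 1/8 allotted to Sindre's branch passes to Sindre's issue by representation.
The 1/8 is divided into 2 equal shares of 1/16 among Oskar, Brynja.
Oskar is living and takes 1/16.
Brynja is living and takes 1/16.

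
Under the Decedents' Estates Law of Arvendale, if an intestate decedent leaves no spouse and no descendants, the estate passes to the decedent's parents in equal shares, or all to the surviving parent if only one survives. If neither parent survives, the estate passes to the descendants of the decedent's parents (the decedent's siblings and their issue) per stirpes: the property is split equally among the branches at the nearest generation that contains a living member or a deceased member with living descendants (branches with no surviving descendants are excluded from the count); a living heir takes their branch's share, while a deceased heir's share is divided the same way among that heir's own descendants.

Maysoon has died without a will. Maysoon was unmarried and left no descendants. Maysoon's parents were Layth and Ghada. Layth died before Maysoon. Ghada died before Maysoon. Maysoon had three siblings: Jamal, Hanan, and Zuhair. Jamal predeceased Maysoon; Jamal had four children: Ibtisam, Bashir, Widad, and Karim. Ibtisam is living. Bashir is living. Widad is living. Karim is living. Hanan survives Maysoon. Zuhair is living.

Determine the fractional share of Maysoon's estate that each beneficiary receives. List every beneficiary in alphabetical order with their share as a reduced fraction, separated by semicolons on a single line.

Bashir 1/12; Hanan 1/3; Ibtisam 1/12; Karim 1/12; Widad 1/12; Zuhair 1/3

Neither parent survives and there are no descendants, so the estate passes to Maysoon's siblings and their issue per stirpes.
The estate is divided into 3 equal shares of 1/3 among Jamal, Hanan, Zuhair.
Jamal predeceased; the 1/3 allotted to Jamal's branch passes to Jamal's issue by representation.
The 1/3 is divided into 4 equal shares of 1/12 among Ibtisam, Bashir, Widad, Karim.
Ibtisam is living and takes 1/12.
Bashir is living and takes 1/12.
Widad is living and takes 1/12.
Karim is living and takes 1/12.
Hanan is living and takes 1/3.
Zuhair is living and takes 1/3.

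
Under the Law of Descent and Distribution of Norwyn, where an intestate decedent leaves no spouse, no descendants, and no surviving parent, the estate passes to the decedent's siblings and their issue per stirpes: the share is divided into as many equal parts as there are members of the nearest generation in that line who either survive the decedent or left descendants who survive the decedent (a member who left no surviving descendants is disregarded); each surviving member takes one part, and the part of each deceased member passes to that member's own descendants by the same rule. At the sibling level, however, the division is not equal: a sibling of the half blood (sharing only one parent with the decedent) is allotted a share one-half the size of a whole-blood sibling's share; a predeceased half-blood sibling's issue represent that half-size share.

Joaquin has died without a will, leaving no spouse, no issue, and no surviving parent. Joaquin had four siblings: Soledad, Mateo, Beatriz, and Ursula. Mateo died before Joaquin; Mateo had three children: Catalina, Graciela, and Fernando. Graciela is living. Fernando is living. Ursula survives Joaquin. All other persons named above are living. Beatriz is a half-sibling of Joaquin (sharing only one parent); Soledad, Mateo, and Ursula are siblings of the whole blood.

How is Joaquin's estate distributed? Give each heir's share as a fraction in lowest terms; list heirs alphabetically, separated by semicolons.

No spouse, descendants, or parent survives, so the estate passes to Joaquin's siblings per stirpes.
Half-blood siblings count for one-half the weight of whole-blood siblings at the initial division.
Dividing 1 in proportion to weights (total weight 7/2): Soledad (weight 1) → 2/7; Mateo (weight 1) → 2/7; Beatriz (weight 1/2) → 1/7; Ursula (weight 1) → 2/7.
Soledad is living and takes 2/7.
Mateo predeceased; the 2/7 allotted to Mateo's branch passes to Mateo's issue by representation.
The 2/7 is divided into 3 equal shares of 2/21 among Catalina, Graciela, Fernando.
Catalina is living and takes 2/21.
Graciela is living and takes 2/21.
Fernando is living and takes 2/21.
Beatriz is living and takes 1/7.
Ursula is living and takes 2/7.

Beatriz 1/7; Catalina 2/21; Fernando 2/21; Graciela 2/21; Soledad 2/7; Ursula 2/7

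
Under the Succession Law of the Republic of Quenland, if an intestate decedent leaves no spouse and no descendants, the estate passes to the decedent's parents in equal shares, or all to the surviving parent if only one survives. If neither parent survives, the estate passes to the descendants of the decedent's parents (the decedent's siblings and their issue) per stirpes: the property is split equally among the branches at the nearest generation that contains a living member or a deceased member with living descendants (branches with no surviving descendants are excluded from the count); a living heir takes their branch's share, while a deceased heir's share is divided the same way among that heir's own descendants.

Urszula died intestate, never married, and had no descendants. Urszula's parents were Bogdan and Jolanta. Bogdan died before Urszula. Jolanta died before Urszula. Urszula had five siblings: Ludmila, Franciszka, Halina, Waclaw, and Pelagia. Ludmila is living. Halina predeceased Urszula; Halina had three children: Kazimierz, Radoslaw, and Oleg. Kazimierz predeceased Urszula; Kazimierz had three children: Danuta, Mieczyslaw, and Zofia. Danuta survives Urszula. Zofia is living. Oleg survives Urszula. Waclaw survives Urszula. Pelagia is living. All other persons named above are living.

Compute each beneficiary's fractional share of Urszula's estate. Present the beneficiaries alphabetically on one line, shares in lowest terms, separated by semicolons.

Neither parent survives and there are no descendants, so the estate passes to Urszula's siblings and their issue per stirpes.
The estate is divided into 5 equal shares of 1/5 among Ludmila, Franciszka, Halina, Waclaw, Pelagia.
Ludmila is living and takes 1/5.
Franciszka is living and takes 1/5.
Halina predeceased; the 1/5 allotted to Halina's branch passes to Halina's issue by representation.
The 1/5 is divided into 3 equal shares of 1/15 among Kazimierz, Radoslaw, Oleg.
Kazimierz predeceased; the 1/15 allotted to Kazimierz's branch passes to Kazimierz's issue by representation.
The 1/15 is divided into 3 equal shares of 1/45 among Danuta, Mieczyslaw, Zofia.
Danuta is living and takes 1/45.
Mieczyslaw is living and takes 1/45.
Zofia is living and takes 1/45.
Radoslaw is living and takes 1/15.
Oleg is living and takes 1/15.
Waclaw is living and takes 1/5.
Pelagia is living and takes 1/5.

Danuta 1/45; Franciszka 1/5; Ludmila 1/5; Mieczyslaw 1/45; Oleg 1/15; Pelagia 1/5; Radoslaw 1/15; Waclaw 1/5; Zofia 1/45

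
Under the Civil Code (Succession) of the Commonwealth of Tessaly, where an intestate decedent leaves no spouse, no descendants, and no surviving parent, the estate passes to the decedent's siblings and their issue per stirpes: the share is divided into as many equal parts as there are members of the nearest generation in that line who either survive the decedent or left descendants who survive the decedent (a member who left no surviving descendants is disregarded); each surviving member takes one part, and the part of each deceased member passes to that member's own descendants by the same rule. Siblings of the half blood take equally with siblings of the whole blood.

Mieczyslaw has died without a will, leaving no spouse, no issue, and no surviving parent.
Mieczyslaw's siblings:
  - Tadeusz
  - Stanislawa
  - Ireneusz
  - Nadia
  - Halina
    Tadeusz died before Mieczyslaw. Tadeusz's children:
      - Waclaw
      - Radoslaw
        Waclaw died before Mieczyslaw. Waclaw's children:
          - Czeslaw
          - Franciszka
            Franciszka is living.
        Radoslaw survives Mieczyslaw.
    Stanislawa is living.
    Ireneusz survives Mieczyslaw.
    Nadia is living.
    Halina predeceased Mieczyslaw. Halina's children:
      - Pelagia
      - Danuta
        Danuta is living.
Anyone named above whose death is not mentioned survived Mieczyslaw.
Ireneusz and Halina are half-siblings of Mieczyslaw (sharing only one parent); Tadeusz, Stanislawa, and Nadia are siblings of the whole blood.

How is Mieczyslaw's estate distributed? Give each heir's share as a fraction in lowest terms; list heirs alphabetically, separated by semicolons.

No spouse, descendants, or parent survives, so the estate passes to Mieczyslaw's siblings per stirpes.
Half-blood and whole-blood siblings take equally under the stated rule.
The estate is divided into 5 equal shares of 1/5 among Tadeusz, Stanislawa, Ireneusz, Nadia, Halina.
Tadeusz predeceased; the 1/5 allotted to Tadeusz's branch passes to Tadeusz's issue by representation.
The 1/5 is divided into 2 equal shares of 1/10 among Waclaw, Radoslaw.
Waclaw predeceased; the 1/10 allotted to Waclaw's branch passes to Waclaw's issue by representation.
The 1/10 is divided into 2 equal shares of 1/20 among Czeslaw, Franciszka.
Czeslaw is living and takes 1/20.
Franciszka is living and takes 1/20.
Radoslaw is living and takes 1/10.
Stanislawa is living and takes 1/5.
Ireneusz is living and takes 1/5.
Nadia is living and takes 1/5.
Halina predeceased; the 1/5 allotted to Halina's branch passes to Halina's issue by representation.
The 1/5 is divided into 2 equal shares of 1/10 among Pelagia, Danuta.
Pelagia is living and takes 1/10.
Danuta is living and takes 1/10.

Czeslaw 1/20; Danuta 1/10; Franciszka 1/20; Ireneusz 1/5; Nadia 1/5; Pelagia 1/10; Radoslaw 1/10; Stanislawa 1/5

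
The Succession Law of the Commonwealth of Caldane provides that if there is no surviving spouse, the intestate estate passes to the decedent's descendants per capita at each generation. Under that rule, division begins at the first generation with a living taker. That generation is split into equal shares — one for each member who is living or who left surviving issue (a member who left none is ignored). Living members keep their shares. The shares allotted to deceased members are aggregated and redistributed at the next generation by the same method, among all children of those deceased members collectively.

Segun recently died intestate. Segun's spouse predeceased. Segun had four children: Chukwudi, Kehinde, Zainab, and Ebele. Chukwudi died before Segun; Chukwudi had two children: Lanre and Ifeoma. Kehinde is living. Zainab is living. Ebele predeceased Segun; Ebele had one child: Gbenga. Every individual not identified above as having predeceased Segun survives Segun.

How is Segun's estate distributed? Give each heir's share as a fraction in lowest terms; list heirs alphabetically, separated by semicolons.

There is no surviving spouse, so the entire estate passes to Segun's descendants per capita at each generation.
At generation 1 (Chukwudi, Kehinde, Zainab, Ebele) there are 4 shares of (1)/4 = 1/4 each.
Living: Kehinde and Zainab — each takes 1/4.
Deceased: Chukwudi and Ebele. Their combined 1/2 is pooled and carried to generation 2.
At generation 2 (Lanre, Ifeoma, Gbenga) there are 3 shares of (1/2)/3 = 1/6 each.
Living: Lanre, Ifeoma, and Gbenga — each takes 1/6.

Gbenga 1/6; Ifeoma 1/6; Kehinde 1/4; Lanre 1/6; Zainab 1/4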